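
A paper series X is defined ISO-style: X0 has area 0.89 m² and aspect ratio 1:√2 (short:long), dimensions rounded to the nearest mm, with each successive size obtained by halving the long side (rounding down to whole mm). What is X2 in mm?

Let X0's short side be w mm. w · w√2 = 0.89 m² = 890,000 mm², so w ≈ 793.3 mm and w√2 ≈ 1121.9 mm → X0 = 793 × 1122 mm.
X1: ⌊1122/2⌋ × 793 = 561 × 793 mm
X2: ⌊793/2⌋ × 561 = 396 × 561 mm

396 × 561 mm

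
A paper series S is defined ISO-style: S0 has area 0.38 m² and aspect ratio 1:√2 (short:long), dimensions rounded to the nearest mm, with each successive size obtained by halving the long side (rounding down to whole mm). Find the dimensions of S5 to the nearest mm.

Let S0's short side be w mm. w · w√2 = 0.38 m² = 380,000 mm², so w ≈ 518.4 mm and w√2 ≈ 733.1 mm → S0 = 518 × 733 mm.
S1: ⌊733/2⌋ × 518 = 366 × 518 mm
S2: ⌊518/2⌋ × 366 = 259 × 366 mm
S3: ⌊366/2⌋ × 259 = 183 × 259 mm
S4: ⌊259/2⌋ × 183 = 129 × 183 mm
S5: ⌊183/2⌋ × 129 = 91 × 129 mm

91 × 129 mm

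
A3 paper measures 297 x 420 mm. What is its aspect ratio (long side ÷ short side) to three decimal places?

1.414

420 / 297 = 1.414
Matches √2 ≈ 1.414 — the ISO 216 defining ratio.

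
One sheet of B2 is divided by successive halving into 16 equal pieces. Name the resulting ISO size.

16 = 2^4, so 4 halving steps.
B2 → B3 → … → B6 after 4 steps.

B6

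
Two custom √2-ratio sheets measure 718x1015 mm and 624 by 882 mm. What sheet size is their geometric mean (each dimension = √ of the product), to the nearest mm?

Short side: √(718 · 624) = √448032 ≈ 669.4 → 669 mm
Long side: √(1015 · 882) = √895230 ≈ 946.2 → 946 mm

669 × 946 mm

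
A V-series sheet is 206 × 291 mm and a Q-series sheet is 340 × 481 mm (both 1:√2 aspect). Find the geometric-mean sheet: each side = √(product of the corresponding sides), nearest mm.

265 × 374 mm

Short side: √(206 · 340) = √70040 ≈ 264.7 → 265 mm
Long side: √(291 · 481) = √139971 ≈ 374.1 → 374 mm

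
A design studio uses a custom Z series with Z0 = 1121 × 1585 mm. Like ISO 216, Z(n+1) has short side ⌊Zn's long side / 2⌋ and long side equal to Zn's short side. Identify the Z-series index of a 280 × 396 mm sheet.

Z4

Z0: 1121 × 1585 mm
Z1: 792 × 1121 mm
Z2: 560 × 792 mm
Z3: 396 × 560 mm
Z4: 280 × 396 mm
Z5: 198 × 280 mm
→ matches Z4.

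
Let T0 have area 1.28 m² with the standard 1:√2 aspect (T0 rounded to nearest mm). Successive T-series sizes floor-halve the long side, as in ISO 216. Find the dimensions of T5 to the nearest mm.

Let T0's short side be w mm. w · w√2 = 1.28 m² = 1,280,000 mm², so w ≈ 951.4 mm and w√2 ≈ 1345.4 mm → T0 = 951 × 1345 mm.
T1: ⌊1345/2⌋ × 951 = 672 × 951 mm
T2: ⌊951/2⌋ × 672 = 475 × 672 mm
T3: ⌊672/2⌋ × 475 = 336 × 475 mm
T4: ⌊475/2⌋ × 336 = 237 × 336 mm
T5: ⌊336/2⌋ × 237 = 168 × 237 mm

168 × 237 mm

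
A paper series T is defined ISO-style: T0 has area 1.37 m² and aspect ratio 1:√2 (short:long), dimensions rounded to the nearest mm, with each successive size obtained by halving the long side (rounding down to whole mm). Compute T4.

246 × 348 mm

Let T0's short side be w mm. w · w√2 = 1.37 m² = 1,370,000 mm², so w ≈ 984.2 mm and w√2 ≈ 1391.9 mm → T0 = 984 × 1392 mm.
T1: ⌊1392/2⌋ × 984 = 696 × 984 mm
T2: ⌊984/2⌋ × 696 = 492 × 696 mm
T3: ⌊696/2⌋ × 492 = 348 × 492 mm
T4: ⌊492/2⌋ × 348 = 246 × 348 mm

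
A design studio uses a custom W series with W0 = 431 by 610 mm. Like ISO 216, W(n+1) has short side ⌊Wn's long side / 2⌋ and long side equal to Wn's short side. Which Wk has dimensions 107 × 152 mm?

W4

W0: 431 × 610 mm
W1: 305 × 431 mm
W2: 215 × 305 mm
W3: 152 × 215 mm
W4: 107 × 152 mm
W5: 76 × 107 mm
→ matches W4.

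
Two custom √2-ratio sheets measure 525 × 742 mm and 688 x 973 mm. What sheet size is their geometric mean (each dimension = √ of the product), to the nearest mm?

Short side: √(525 · 688) = √361200 ≈ 601.0 → 601 mm
Long side: √(742 · 973) = √721966 ≈ 849.7 → 850 mm

601 × 850 mm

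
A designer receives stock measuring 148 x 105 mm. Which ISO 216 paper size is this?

Aspect ratio 148/105 ≈ 1.410 — close to the ISO √2 ≈ 1.414.
In the A-series (A0 area = 1 m²): A6 = 105 × 148 mm.

A6 (105 × 148 mm)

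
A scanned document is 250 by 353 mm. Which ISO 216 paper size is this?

B4 (250 × 353 mm)

Aspect ratio 353/250 ≈ 1.412 — close to the ISO √2 ≈ 1.414.
In the B-series (B0 = 1000 × 1414 mm): B4 = 250 × 353 mm.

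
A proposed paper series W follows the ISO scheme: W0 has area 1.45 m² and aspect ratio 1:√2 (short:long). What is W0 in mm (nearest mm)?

Let the short side be w mm. Then w · w√2 = 1.45 m² = 1,450,000 mm².
w² = 1,450,000/√2, so w ≈ 1012.6 mm; long side = w√2 ≈ 1432.0 mm.

1013 × 1432 mm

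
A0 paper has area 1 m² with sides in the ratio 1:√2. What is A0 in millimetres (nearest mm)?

841 × 1189 mm

Let the short side be w mm. Then the long side is w√2 and w · w√2 = 10⁶ mm².
w² = 10⁶/√2, so w = 1000 / 2^(1/4) ≈ 840.9 mm; long side = 1000 · 2^(1/4) ≈ 1189.2 mm.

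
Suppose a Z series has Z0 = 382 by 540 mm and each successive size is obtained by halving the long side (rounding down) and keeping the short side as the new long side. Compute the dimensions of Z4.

Z1: ⌊540/2⌋ × 382 = 270 × 382 mm
Z2: ⌊382/2⌋ × 270 = 191 × 270 mm
Z3: ⌊270/2⌋ × 191 = 135 × 191 mm
Z4: ⌊191/2⌋ × 135 = 95 × 135 mm

95 × 135 mm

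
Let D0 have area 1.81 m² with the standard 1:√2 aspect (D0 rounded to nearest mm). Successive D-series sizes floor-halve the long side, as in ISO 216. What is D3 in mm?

400 × 565 mm

Let D0's short side be w mm. w · w√2 = 1.81 m² = 1,810,000 mm², so w ≈ 1131.3 mm and w√2 ≈ 1599.9 mm → D0 = 1131 × 1600 mm.
D1: ⌊1600/2⌋ × 1131 = 800 × 1131 mm
D2: ⌊1131/2⌋ × 800 = 565 × 800 mm
D3: ⌊800/2⌋ × 565 = 400 × 565 mm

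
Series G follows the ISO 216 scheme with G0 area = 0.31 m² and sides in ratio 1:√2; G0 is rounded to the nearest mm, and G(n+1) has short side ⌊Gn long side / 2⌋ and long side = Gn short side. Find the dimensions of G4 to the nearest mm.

117 × 165 mm

Let G0's short side be w mm. w · w√2 = 0.31 m² = 310,000 mm², so w ≈ 468.2 mm and w√2 ≈ 662.1 mm → G0 = 468 × 662 mm.
G1: ⌊662/2⌋ × 468 = 331 × 468 mm
G2: ⌊468/2⌋ × 331 = 234 × 331 mm
G3: ⌊331/2⌋ × 234 = 165 × 234 mm
G4: ⌊234/2⌋ × 165 = 117 × 165 mm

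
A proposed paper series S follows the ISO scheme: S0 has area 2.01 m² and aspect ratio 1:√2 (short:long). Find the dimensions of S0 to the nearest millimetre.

Let the short side be w mm. Then w · w√2 = 2.01 m² = 2,010,000 mm².
w² = 2,010,000/√2, so w ≈ 1192.2 mm; long side = w√2 ≈ 1686.0 mm.

1192 × 1686 mm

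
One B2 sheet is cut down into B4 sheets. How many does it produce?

4

Each ISO step halves the sheet: 1 × B2 → 2 × B3 → 4 × B4
From B2 to B4 is 2 halving steps: 2^2 = 4.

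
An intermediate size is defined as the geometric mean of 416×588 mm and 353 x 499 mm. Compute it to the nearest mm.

383 × 542 mm

Short side: √(416 · 353) = √146848 ≈ 383.2 → 383 mm
Long side: √(588 · 499) = √293412 ≈ 541.7 → 542 mm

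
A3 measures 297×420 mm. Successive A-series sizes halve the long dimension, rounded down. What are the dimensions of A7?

74 × 105 mm

A4: ⌊420/2⌋ × 297 = 210 × 297 mm
A5: ⌊297/2⌋ × 210 = 148 × 210 mm
A6: ⌊210/2⌋ × 148 = 105 × 148 mm
A7: ⌊148/2⌋ × 105 = 74 × 105 mm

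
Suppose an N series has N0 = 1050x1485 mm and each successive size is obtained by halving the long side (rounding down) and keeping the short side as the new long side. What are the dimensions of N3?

N1: ⌊1485/2⌋ × 1050 = 742 × 1050 mm
N2: ⌊1050/2⌋ × 742 = 525 × 742 mm
N3: ⌊742/2⌋ × 525 = 371 × 525 mm

371 × 525 mm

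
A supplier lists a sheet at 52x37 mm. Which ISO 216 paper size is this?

Aspect ratio 52/37 ≈ 1.405 — close to the ISO √2 ≈ 1.414.
In the A-series (A0 area = 1 m²): A9 = 37 × 52 mm.

A9 (37 × 52 mm)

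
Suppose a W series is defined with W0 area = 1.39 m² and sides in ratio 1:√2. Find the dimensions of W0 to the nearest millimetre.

991 × 1402 mm

Let the short side be w mm. Then w · w√2 = 1.39 m² = 1,390,000 mm².
w² = 1,390,000/√2, so w ≈ 991.4 mm; long side = w√2 ≈ 1402.1 mm.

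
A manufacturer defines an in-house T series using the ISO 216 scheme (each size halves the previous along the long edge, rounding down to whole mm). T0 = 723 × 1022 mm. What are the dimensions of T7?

63 × 90 mm

T1 = 511 × 723 mm (from T0 by 1 halving).
T2: ⌊723/2⌋ × 511 = 361 × 511 mm
T3: ⌊511/2⌋ × 361 = 255 × 361 mm
T4: ⌊361/2⌋ × 255 = 180 × 255 mm
T5: ⌊255/2⌋ × 180 = 127 × 180 mm
T6: ⌊180/2⌋ × 127 = 90 × 127 mm
T7: ⌊127/2⌋ × 90 = 63 × 90 mm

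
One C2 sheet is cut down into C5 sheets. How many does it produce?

Each ISO step halves the sheet: 1 × C2 → 2 × C3 → 4 × C4 → 8 × C5
From C2 to C5 is 3 halving steps: 2^3 = 8.

8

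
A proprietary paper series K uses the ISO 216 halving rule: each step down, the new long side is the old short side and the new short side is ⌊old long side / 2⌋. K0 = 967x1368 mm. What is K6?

K1: ⌊1368/2⌋ × 967 = 684 × 967 mm
K2: ⌊967/2⌋ × 684 = 483 × 684 mm
K3: ⌊684/2⌋ × 483 = 342 × 483 mm
K4: ⌊483/2⌋ × 342 = 241 × 342 mm
K5: ⌊342/2⌋ × 241 = 171 × 241 mm
K6: ⌊241/2⌋ × 171 = 120 × 171 mm

120 × 171 mm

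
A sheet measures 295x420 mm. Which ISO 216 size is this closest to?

Aspect ratio 420/295 ≈ 1.424 — close to the ISO √2 ≈ 1.414.
In the A-series (A0 area = 1 m²): A3 = 297 × 420 mm.
Off by 2 mm total — nearest standard size.

A3 (297 × 420 mm)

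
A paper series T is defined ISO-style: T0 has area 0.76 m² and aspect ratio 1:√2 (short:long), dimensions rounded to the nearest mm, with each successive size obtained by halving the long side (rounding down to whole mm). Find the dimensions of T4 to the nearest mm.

183 × 259 mm

Let T0's short side be w mm. w · w√2 = 0.76 m² = 760,000 mm², so w ≈ 733.1 mm and w√2 ≈ 1036.7 mm → T0 = 733 × 1037 mm.
T1: ⌊1037/2⌋ × 733 = 518 × 733 mm
T2: ⌊733/2⌋ × 518 = 366 × 518 mm
T3: ⌊518/2⌋ × 366 = 259 × 366 mm
T4: ⌊366/2⌋ × 259 = 183 × 259 mm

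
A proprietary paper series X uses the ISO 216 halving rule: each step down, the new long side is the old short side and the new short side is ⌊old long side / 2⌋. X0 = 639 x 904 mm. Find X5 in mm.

113 × 159 mm

X1 = 452 × 639 mm (from X0 by 1 halving).
X2: ⌊639/2⌋ × 452 = 319 × 452 mm
X3: ⌊452/2⌋ × 319 = 226 × 319 mm
X4: ⌊319/2⌋ × 226 = 159 × 226 mm
X5: ⌊226/2⌋ × 159 = 113 × 159 mm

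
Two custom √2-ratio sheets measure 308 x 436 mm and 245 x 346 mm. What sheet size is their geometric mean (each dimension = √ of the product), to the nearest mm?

275 × 388 mm

Short side: √(308 · 245) = √75460 ≈ 274.7 → 275 mm
Long side: √(436 · 346) = √150856 ≈ 388.4 → 388 mm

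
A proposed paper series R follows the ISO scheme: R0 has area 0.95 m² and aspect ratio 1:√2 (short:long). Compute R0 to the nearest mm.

Let the short side be w mm. Then w · w√2 = 0.95 m² = 950,000 mm².
w² = 950,000/√2, so w ≈ 819.6 mm; long side = w√2 ≈ 1159.1 mm.

820 × 1159 mm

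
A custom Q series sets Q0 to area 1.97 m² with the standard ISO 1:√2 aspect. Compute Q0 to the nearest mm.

Let the short side be w mm. Then w · w√2 = 1.97 m² = 1,970,000 mm².
w² = 1,970,000/√2, so w ≈ 1180.3 mm; long side = w√2 ≈ 1669.1 mm.

1180 × 1669 mm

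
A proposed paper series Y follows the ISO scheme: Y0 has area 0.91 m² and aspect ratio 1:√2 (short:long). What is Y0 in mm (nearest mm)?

Let the short side be w mm. Then w · w√2 = 0.91 m² = 910,000 mm².
w² = 910,000/√2, so w ≈ 802.2 mm; long side = w√2 ≈ 1134.4 mm.

802 × 1134 mm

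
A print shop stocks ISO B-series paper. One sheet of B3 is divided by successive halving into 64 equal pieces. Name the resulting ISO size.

B9

64 = 2^6, so 6 halving steps.
B3 → B4 → … → B9 after 6 steps.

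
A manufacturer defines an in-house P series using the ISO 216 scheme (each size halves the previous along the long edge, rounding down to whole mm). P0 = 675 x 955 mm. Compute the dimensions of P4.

P1: ⌊955/2⌋ × 675 = 477 × 675 mm
P2: ⌊675/2⌋ × 477 = 337 × 477 mm
P3: ⌊477/2⌋ × 337 = 238 × 337 mm
P4: ⌊337/2⌋ × 238 = 168 × 238 mm

168 × 238 mm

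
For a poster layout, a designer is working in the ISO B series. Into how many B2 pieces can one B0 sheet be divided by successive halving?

B0 = 1000 × 1414 mm; B2 = 500 × 707 mm.
Each halving step doubles the count; 2 steps from B0 to B2.
2^2 = 4.

4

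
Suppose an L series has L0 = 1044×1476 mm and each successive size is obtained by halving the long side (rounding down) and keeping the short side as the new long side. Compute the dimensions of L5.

L1: ⌊1476/2⌋ × 1044 = 738 × 1044 mm
L2: ⌊1044/2⌋ × 738 = 522 × 738 mm
L3: ⌊738/2⌋ × 522 = 369 × 522 mm
L4: ⌊522/2⌋ × 369 = 261 × 369 mm
L5: ⌊369/2⌋ × 261 = 184 × 261 mm

184 × 261 mm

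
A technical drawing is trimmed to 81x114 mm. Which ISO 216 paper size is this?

Aspect ratio 114/81 ≈ 1.407 — close to the ISO √2 ≈ 1.414.
In the C-series (envelope sizes, between A and B): C7 = 81 × 114 mm.

C7 (81 × 114 mm)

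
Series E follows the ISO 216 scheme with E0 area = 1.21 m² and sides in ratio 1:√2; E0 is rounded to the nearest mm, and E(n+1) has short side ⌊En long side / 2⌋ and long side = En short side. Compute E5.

163 × 231 mm

Let E0's short side be w mm. w · w√2 = 1.21 m² = 1,210,000 mm², so w ≈ 925.0 mm and w√2 ≈ 1308.1 mm → E0 = 925 × 1308 mm.
E1: ⌊1308/2⌋ × 925 = 654 × 925 mm
E2: ⌊925/2⌋ × 654 = 462 × 654 mm
E3: ⌊654/2⌋ × 462 = 327 × 462 mm
E4: ⌊462/2⌋ × 327 = 231 × 327 mm
E5: ⌊327/2⌋ × 231 = 163 × 231 mm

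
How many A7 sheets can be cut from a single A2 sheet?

32

A2 = 420 × 594 mm; A7 = 74 × 105 mm.
Each halving step doubles the count; 5 steps from A2 to A7.
2^5 = 32.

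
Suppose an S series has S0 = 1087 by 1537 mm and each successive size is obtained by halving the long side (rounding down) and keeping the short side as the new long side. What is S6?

135 × 192 mm

S1 = 768 × 1087 mm (from S0 by 1 halving).
S2: ⌊1087/2⌋ × 768 = 543 × 768 mm
S3: ⌊768/2⌋ × 543 = 384 × 543 mm
S4: ⌊543/2⌋ × 384 = 271 × 384 mm
S5: ⌊384/2⌋ × 271 = 192 × 271 mm
S6: ⌊271/2⌋ × 192 = 135 × 192 mm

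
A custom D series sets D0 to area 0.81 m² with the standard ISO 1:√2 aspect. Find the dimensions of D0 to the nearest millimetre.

Let the short side be w mm. Then w · w√2 = 0.81 m² = 810,000 mm².
w² = 810,000/√2, so w ≈ 756.8 mm; long side = w√2 ≈ 1070.3 mm.

757 × 1070 mm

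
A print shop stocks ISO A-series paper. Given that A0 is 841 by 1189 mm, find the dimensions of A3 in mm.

A1: ⌊1189/2⌋ × 841 = 594 × 841 mm
A2: ⌊841/2⌋ × 594 = 420 × 594 mm
A3: ⌊594/2⌋ × 420 = 297 × 420 mm

297 × 420 mm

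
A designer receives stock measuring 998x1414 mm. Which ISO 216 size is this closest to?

B0 (1000 × 1414 mm)

Aspect ratio 1414/998 ≈ 1.417 — close to the ISO √2 ≈ 1.414.
In the B-series (B0 = 1000 × 1414 mm): B0 = 1000 × 1414 mm.
Off by 2 mm total — nearest standard size.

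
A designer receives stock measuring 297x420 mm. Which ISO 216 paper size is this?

Aspect ratio 420/297 ≈ 1.414 — close to the ISO √2 ≈ 1.414.
In the A-series (A0 area = 1 m²): A3 = 297 × 420 mm.

A3 (297 × 420 mm)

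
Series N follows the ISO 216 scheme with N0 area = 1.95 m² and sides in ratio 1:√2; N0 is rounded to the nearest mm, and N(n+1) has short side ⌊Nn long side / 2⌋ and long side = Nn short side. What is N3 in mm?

415 × 587 mm

Let N0's short side be w mm. w · w√2 = 1.95 m² = 1,950,000 mm², so w ≈ 1174.2 mm and w√2 ≈ 1660.6 mm → N0 = 1174 × 1661 mm.
N1: ⌊1661/2⌋ × 1174 = 830 × 1174 mm
N2: ⌊1174/2⌋ × 830 = 587 × 830 mm
N3: ⌊830/2⌋ × 587 = 415 × 587 mm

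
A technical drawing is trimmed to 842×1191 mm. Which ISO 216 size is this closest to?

Aspect ratio 1191/842 ≈ 1.414 — close to the ISO √2 ≈ 1.414.
In the A-series (A0 area = 1 m²): A0 = 841 × 1189 mm.
Off by 3 mm total — nearest standard size.

A0 (841 × 1189 mm)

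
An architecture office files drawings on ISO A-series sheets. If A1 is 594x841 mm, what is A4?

A2: ⌊841/2⌋ × 594 = 420 × 594 mm
A3: ⌊594/2⌋ × 420 = 297 × 420 mm
A4: ⌊420/2⌋ × 297 = 210 × 297 mm

210 × 297 mm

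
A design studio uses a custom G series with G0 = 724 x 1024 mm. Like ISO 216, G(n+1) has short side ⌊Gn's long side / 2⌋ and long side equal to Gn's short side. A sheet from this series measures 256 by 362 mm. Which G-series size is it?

G0: 724 × 1024 mm
G1: 512 × 724 mm
G2: 362 × 512 mm
G3: 256 × 362 mm
G4: 181 × 256 mm
→ matches G3.

G3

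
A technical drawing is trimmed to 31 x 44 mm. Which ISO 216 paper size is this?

B10 (31 × 44 mm)

Aspect ratio 44/31 ≈ 1.419 — close to the ISO √2 ≈ 1.414.
In the B-series (B0 = 1000 × 1414 mm): B10 = 31 × 44 mm.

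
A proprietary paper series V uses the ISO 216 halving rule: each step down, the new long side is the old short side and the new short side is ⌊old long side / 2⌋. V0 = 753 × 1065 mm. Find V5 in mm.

133 × 188 mm

V1: ⌊1065/2⌋ × 753 = 532 × 753 mm
V2: ⌊753/2⌋ × 532 = 376 × 532 mm
V3: ⌊532/2⌋ × 376 = 266 × 376 mm
V4: ⌊376/2⌋ × 266 = 188 × 266 mm
V5: ⌊266/2⌋ × 188 = 133 × 188 mm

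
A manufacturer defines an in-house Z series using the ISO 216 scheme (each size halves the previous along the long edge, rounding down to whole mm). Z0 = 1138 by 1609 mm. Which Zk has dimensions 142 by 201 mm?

Z6

Z0: 1138 × 1609 mm
Z1: 804 × 1138 mm
Z2: 569 × 804 mm
Z3: 402 × 569 mm
Z4: 284 × 402 mm
Z5: 201 × 284 mm
Z6: 142 × 201 mm
Z7: 100 × 142 mm
→ matches Z6.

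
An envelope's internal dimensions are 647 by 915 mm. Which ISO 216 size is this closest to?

C1 (648 × 917 mm)

Aspect ratio 915/647 ≈ 1.414 — close to the ISO √2 ≈ 1.414.
In the C-series (envelope sizes, between A and B): C1 = 648 × 917 mm.
Off by 3 mm total — nearest standard size.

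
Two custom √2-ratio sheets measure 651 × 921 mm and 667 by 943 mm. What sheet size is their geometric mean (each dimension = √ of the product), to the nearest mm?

659 × 932 mm

Short side: √(651 · 667) = √434217 ≈ 659.0 → 659 mm
Long side: √(921 · 943) = √868503 ≈ 931.9 → 932 mm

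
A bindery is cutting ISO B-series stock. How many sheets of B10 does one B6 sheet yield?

16

Each ISO step halves the sheet: 1 × B6 → 2 × B7 → 4 × B8 → 8 × B9 → …
From B6 to B10 is 4 halving steps: 2^4 = 16.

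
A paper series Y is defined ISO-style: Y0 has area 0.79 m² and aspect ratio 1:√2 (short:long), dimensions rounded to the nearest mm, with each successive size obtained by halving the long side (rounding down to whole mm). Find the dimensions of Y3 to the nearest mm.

Let Y0's short side be w mm. w · w√2 = 0.79 m² = 790,000 mm², so w ≈ 747.4 mm and w√2 ≈ 1057.0 mm → Y0 = 747 × 1057 mm.
Y1: ⌊1057/2⌋ × 747 = 528 × 747 mm
Y2: ⌊747/2⌋ × 528 = 373 × 528 mm
Y3: ⌊528/2⌋ × 373 = 264 × 373 mm

264 × 373 mm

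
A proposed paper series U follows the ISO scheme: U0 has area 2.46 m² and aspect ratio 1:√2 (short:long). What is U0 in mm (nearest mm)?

1319 × 1865 mm

Let the short side be w mm. Then w · w√2 = 2.46 m² = 2,460,000 mm².
w² = 2,460,000/√2, so w ≈ 1318.9 mm; long side = w√2 ≈ 1865.2 mm.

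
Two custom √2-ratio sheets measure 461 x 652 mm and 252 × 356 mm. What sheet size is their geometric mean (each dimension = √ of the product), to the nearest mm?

Short side: √(461 · 252) = √116172 ≈ 340.8 → 341 mm
Long side: √(652 · 356) = √232112 ≈ 481.8 → 482 mm

341 × 482 mm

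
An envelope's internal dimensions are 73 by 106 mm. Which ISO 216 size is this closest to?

Aspect ratio 106/73 ≈ 1.452 (ISO target is √2 ≈ 1.414).
In the A-series (A0 area = 1 m²): A7 = 74 × 105 mm.
Off by 2 mm total — nearest standard size.

A7 (74 × 105 mm)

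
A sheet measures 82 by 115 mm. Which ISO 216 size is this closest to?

Aspect ratio 115/82 ≈ 1.402 — close to the ISO √2 ≈ 1.414.
In the C-series (envelope sizes, between A and B): C7 = 81 × 114 mm.
Off by 2 mm total — nearest standard size.

C7 (81 × 114 mm)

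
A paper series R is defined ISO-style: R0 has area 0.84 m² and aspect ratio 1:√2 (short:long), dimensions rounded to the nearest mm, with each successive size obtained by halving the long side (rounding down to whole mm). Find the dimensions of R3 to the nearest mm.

Let R0's short side be w mm. w · w√2 = 0.84 m² = 840,000 mm², so w ≈ 770.7 mm and w√2 ≈ 1089.9 mm → R0 = 771 × 1090 mm.
R1: ⌊1090/2⌋ × 771 = 545 × 771 mm
R2: ⌊771/2⌋ × 545 = 385 × 545 mm
R3: ⌊545/2⌋ × 385 = 272 × 385 mm

272 × 385 mm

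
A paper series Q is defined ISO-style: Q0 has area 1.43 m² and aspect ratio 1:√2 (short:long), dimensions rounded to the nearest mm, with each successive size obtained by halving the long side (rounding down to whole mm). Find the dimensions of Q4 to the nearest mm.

251 × 355 mm

Let Q0's short side be w mm. w · w√2 = 1.43 m² = 1,430,000 mm², so w ≈ 1005.6 mm and w√2 ≈ 1422.1 mm → Q0 = 1006 × 1422 mm.
Q1: ⌊1422/2⌋ × 1006 = 711 × 1006 mm
Q2: ⌊1006/2⌋ × 711 = 503 × 711 mm
Q3: ⌊711/2⌋ × 503 = 355 × 503 mm
Q4: ⌊503/2⌋ × 355 = 251 × 355 mm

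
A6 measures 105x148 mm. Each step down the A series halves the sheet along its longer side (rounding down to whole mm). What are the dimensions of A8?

52 × 74 mm

A7: ⌊148/2⌋ × 105 = 74 × 105 mm
A8: ⌊105/2⌋ × 74 = 52 × 74 mm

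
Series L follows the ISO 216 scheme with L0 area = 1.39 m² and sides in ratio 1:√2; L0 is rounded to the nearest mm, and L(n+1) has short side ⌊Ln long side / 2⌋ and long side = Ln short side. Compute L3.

Let L0's short side be w mm. w · w√2 = 1.39 m² = 1,390,000 mm², so w ≈ 991.4 mm and w√2 ≈ 1402.1 mm → L0 = 991 × 1402 mm.
L1: ⌊1402/2⌋ × 991 = 701 × 991 mm
L2: ⌊991/2⌋ × 701 = 495 × 701 mm
L3: ⌊701/2⌋ × 495 = 350 × 495 mm

350 × 495 mm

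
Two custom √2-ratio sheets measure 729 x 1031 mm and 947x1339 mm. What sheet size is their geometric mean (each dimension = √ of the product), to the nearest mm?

831 × 1175 mm

Short side: √(729 · 947) = √690363 ≈ 830.9 → 831 mm
Long side: √(1031 · 1339) = √1380509 ≈ 1175.0 → 1175 mm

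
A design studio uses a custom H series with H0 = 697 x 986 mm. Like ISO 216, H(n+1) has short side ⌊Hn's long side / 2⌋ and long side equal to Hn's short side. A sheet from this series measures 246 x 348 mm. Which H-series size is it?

H0: 697 × 986 mm
H1: 493 × 697 mm
H2: 348 × 493 mm
H3: 246 × 348 mm
H4: 174 × 246 mm
→ matches H3.

H3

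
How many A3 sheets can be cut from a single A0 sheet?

Each ISO step halves the sheet: 1 × A0 → 2 × A1 → 4 × A2 → 8 × A3
From A0 to A3 is 3 halving steps: 2^3 = 8.

8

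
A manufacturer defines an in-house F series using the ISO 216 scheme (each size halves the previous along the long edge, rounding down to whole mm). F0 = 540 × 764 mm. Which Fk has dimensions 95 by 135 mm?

F0: 540 × 764 mm
F1: 382 × 540 mm
F2: 270 × 382 mm
F3: 191 × 270 mm
F4: 135 × 191 mm
F5: 95 × 135 mm
F6: 67 × 95 mm
→ matches F5.

F5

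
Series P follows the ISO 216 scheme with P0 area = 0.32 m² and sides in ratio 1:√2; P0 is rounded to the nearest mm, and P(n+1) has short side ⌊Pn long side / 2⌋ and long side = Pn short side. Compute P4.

Let P0's short side be w mm. w · w√2 = 0.32 m² = 320,000 mm², so w ≈ 475.7 mm and w√2 ≈ 672.7 mm → P0 = 476 × 673 mm.
P1: ⌊673/2⌋ × 476 = 336 × 476 mm
P2: ⌊476/2⌋ × 336 = 238 × 336 mm
P3: ⌊336/2⌋ × 238 = 168 × 238 mm
P4: ⌊238/2⌋ × 168 = 119 × 168 mm

119 × 168 mm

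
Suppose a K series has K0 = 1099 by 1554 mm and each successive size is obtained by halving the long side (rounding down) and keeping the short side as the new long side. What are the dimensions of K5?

194 × 274 mm

K1: ⌊1554/2⌋ × 1099 = 777 × 1099 mm
K2: ⌊1099/2⌋ × 777 = 549 × 777 mm
K3: ⌊777/2⌋ × 549 = 388 × 549 mm
K4: ⌊549/2⌋ × 388 = 274 × 388 mm
K5: ⌊388/2⌋ × 274 = 194 × 274 mm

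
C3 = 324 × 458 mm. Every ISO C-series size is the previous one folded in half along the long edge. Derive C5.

162 × 229 mm

C4: ⌊458/2⌋ × 324 = 229 × 324 mm
C5: ⌊324/2⌋ × 229 = 162 × 229 mm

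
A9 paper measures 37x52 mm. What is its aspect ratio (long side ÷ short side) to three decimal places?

52 / 37 = 1.405
ISO 216 targets √2 ≈ 1.414; the -0.009 deviation is from mm rounding.

1.405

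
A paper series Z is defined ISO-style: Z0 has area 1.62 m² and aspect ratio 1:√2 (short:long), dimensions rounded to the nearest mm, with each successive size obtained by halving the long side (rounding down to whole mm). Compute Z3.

Let Z0's short side be w mm. w · w√2 = 1.62 m² = 1,620,000 mm², so w ≈ 1070.3 mm and w√2 ≈ 1513.6 mm → Z0 = 1070 × 1514 mm.
Z1: ⌊1514/2⌋ × 1070 = 757 × 1070 mm
Z2: ⌊1070/2⌋ × 757 = 535 × 757 mm
Z3: ⌊757/2⌋ × 535 = 378 × 535 mm

378 × 535 mm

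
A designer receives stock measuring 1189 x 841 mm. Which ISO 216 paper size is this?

Aspect ratio 1189/841 ≈ 1.414 — close to the ISO √2 ≈ 1.414.
In the A-series (A0 area = 1 m²): A0 = 841 × 1189 mm.

A0 (841 × 1189 mm)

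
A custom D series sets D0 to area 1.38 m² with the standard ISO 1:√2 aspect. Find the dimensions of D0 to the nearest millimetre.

988 × 1397 mm

Let the short side be w mm. Then w · w√2 = 1.38 m² = 1,380,000 mm².
w² = 1,380,000/√2, so w ≈ 987.8 mm; long side = w√2 ≈ 1397.0 mm.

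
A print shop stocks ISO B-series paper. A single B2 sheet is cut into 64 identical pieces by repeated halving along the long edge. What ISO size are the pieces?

B8

64 = 2^6, so 6 halving steps.
B2 → B3 → … → B8 after 6 steps.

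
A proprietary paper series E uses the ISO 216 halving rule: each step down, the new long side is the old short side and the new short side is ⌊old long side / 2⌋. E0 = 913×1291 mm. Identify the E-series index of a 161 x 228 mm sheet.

E5

E0: 913 × 1291 mm
E1: 645 × 913 mm
E2: 456 × 645 mm
E3: 322 × 456 mm
E4: 228 × 322 mm
E5: 161 × 228 mm
E6: 114 × 161 mm
→ matches E5.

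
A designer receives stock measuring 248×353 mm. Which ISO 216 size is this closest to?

B4 (250 × 353 mm)

Aspect ratio 353/248 ≈ 1.423 — close to the ISO √2 ≈ 1.414.
In the B-series (B0 = 1000 × 1414 mm): B4 = 250 × 353 mm.
Off by 2 mm total — nearest standard size.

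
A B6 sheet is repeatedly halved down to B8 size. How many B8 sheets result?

4

Each ISO step halves the sheet: 1 × B6 → 2 × B7 → 4 × B8
From B6 to B8 is 2 halving steps: 2^2 = 4.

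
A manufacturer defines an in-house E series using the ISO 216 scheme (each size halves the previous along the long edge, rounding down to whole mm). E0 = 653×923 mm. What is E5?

E1: ⌊923/2⌋ × 653 = 461 × 653 mm
E2: ⌊653/2⌋ × 461 = 326 × 461 mm
E3: ⌊461/2⌋ × 326 = 230 × 326 mm
E4: ⌊326/2⌋ × 230 = 163 × 230 mm
E5: ⌊230/2⌋ × 163 = 115 × 163 mm

115 × 163 mm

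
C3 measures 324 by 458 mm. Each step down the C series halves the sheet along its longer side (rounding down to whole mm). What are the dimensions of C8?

C4: ⌊458/2⌋ × 324 = 229 × 324 mm
C5: ⌊324/2⌋ × 229 = 162 × 229 mm
C6: ⌊229/2⌋ × 162 = 114 × 162 mm
C7: ⌊162/2⌋ × 114 = 81 × 114 mm
C8: ⌊114/2⌋ × 81 = 57 × 81 mm

57 × 81 mm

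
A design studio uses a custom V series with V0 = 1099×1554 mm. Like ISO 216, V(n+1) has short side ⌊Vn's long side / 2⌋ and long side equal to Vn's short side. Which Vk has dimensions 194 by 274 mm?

V0: 1099 × 1554 mm
V1: 777 × 1099 mm
V2: 549 × 777 mm
V3: 388 × 549 mm
V4: 274 × 388 mm
V5: 194 × 274 mm
V6: 137 × 194 mm
→ matches V5.

V5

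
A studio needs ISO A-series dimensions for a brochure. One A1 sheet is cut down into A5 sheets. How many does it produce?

16

A1 = 594 × 841 mm; A5 = 148 × 210 mm.
Each halving step doubles the count; 4 steps from A1 to A5.
2^4 = 16.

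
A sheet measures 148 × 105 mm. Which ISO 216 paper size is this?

A6 (105 × 148 mm)

Aspect ratio 148/105 ≈ 1.410 — close to the ISO √2 ≈ 1.414.
In the A-series (A0 area = 1 m²): A6 = 105 × 148 mm.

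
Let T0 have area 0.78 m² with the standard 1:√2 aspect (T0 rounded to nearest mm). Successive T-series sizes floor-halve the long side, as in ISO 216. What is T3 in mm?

262 × 371 mm

Let T0's short side be w mm. w · w√2 = 0.78 m² = 780,000 mm², so w ≈ 742.7 mm and w√2 ≈ 1050.3 mm → T0 = 743 × 1050 mm.
T1: ⌊1050/2⌋ × 743 = 525 × 743 mm
T2: ⌊743/2⌋ × 525 = 371 × 525 mm
T3: ⌊525/2⌋ × 371 = 262 × 371 mm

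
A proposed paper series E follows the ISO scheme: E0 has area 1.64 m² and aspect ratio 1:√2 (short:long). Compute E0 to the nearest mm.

1077 × 1523 mm

Let the short side be w mm. Then w · w√2 = 1.64 m² = 1,640,000 mm².
w² = 1,640,000/√2, so w ≈ 1076.9 mm; long side = w√2 ≈ 1522.9 mm.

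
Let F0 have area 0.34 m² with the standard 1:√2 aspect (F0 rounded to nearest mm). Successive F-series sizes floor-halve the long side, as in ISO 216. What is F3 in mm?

173 × 245 mm

Let F0's short side be w mm. w · w√2 = 0.34 m² = 340,000 mm², so w ≈ 490.3 mm and w√2 ≈ 693.4 mm → F0 = 490 × 693 mm.
F1: ⌊693/2⌋ × 490 = 346 × 490 mm
F2: ⌊490/2⌋ × 346 = 245 × 346 mm
F3: ⌊346/2⌋ × 245 = 173 × 245 mm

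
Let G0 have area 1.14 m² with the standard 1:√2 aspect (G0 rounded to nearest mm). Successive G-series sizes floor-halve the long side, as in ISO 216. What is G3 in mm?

317 × 449 mm

Let G0's short side be w mm. w · w√2 = 1.14 m² = 1,140,000 mm², so w ≈ 897.8 mm and w√2 ≈ 1269.7 mm → G0 = 898 × 1270 mm.
G1: ⌊1270/2⌋ × 898 = 635 × 898 mm
G2: ⌊898/2⌋ × 635 = 449 × 635 mm
G3: ⌊635/2⌋ × 449 = 317 × 449 mm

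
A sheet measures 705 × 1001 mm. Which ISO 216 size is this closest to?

B1 (707 × 1000 mm)

Aspect ratio 1001/705 ≈ 1.420 — close to the ISO √2 ≈ 1.414.
In the B-series (B0 = 1000 × 1414 mm): B1 = 707 × 1000 mm.
Off by 3 mm total — nearest standard size.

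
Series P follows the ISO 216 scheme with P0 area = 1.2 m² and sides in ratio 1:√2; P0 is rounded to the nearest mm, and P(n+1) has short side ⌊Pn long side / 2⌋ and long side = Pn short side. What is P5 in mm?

162 × 230 mm

Let P0's short side be w mm. w · w√2 = 1.2 m² = 1,200,000 mm², so w ≈ 921.2 mm and w√2 ≈ 1302.7 mm → P0 = 921 × 1303 mm.
P1: ⌊1303/2⌋ × 921 = 651 × 921 mm
P2: ⌊921/2⌋ × 651 = 460 × 651 mm
P3: ⌊651/2⌋ × 460 = 325 × 460 mm
P4: ⌊460/2⌋ × 325 = 230 × 325 mm
P5: ⌊325/2⌋ × 230 = 162 × 230 mm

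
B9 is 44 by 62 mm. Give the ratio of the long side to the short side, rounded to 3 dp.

1.409

62 / 44 = 1.409
ISO 216 targets √2 ≈ 1.414; the -0.005 deviation is from mm rounding.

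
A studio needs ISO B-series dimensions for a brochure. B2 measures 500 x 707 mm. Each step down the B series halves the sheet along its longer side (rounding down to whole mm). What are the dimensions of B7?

B3: ⌊707/2⌋ × 500 = 353 × 500 mm
B4: ⌊500/2⌋ × 353 = 250 × 353 mm
B5: ⌊353/2⌋ × 250 = 176 × 250 mm
B6: ⌊250/2⌋ × 176 = 125 × 176 mm
B7: ⌊176/2⌋ × 125 = 88 × 125 mm

88 × 125 mm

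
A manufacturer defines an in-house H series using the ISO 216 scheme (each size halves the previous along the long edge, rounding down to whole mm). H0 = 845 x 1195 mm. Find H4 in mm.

H1: ⌊1195/2⌋ × 845 = 597 × 845 mm
H2: ⌊845/2⌋ × 597 = 422 × 597 mm
H3: ⌊597/2⌋ × 422 = 298 × 422 mm
H4: ⌊422/2⌋ × 298 = 211 × 298 mm

211 × 298 mm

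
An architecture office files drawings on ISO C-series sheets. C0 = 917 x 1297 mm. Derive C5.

162 × 229 mm

C1: ⌊1297/2⌋ × 917 = 648 × 917 mm
C2: ⌊917/2⌋ × 648 = 458 × 648 mm
C3: ⌊648/2⌋ × 458 = 324 × 458 mm
C4: ⌊458/2⌋ × 324 = 229 × 324 mm
C5: ⌊324/2⌋ × 229 = 162 × 229 mm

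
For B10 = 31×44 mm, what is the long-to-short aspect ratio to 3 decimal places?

44 / 31 = 1.419
ISO 216 targets √2 ≈ 1.414; the +0.005 deviation is from mm rounding.

1.419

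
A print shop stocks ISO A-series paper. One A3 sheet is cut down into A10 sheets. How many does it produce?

128

A3 = 297 × 420 mm; A10 = 26 × 37 mm.
Each halving step doubles the count; 7 steps from A3 to A10.
2^7 = 128.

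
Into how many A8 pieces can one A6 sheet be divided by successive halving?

A6 = 105 × 148 mm; A8 = 52 × 74 mm.
Each halving step doubles the count; 2 steps from A6 to A8.
2^2 = 4.

4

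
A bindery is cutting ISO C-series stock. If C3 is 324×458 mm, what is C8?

57 × 81 mm

C4: ⌊458/2⌋ × 324 = 229 × 324 mm
C5: ⌊324/2⌋ × 229 = 162 × 229 mm
C6: ⌊229/2⌋ × 162 = 114 × 162 mm
C7: ⌊162/2⌋ × 114 = 81 × 114 mm
C8: ⌊114/2⌋ × 81 = 57 × 81 mm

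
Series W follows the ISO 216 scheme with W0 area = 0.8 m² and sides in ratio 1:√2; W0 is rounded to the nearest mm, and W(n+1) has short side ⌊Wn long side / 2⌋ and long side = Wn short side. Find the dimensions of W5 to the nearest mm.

Let W0's short side be w mm. w · w√2 = 0.8 m² = 800,000 mm², so w ≈ 752.1 mm and w√2 ≈ 1063.7 mm → W0 = 752 × 1064 mm.
W1: ⌊1064/2⌋ × 752 = 532 × 752 mm
W2: ⌊752/2⌋ × 532 = 376 × 532 mm
W3: ⌊532/2⌋ × 376 = 266 × 376 mm
W4: ⌊376/2⌋ × 266 = 188 × 266 mm
W5: ⌊266/2⌋ × 188 = 133 × 188 mm

133 × 188 mm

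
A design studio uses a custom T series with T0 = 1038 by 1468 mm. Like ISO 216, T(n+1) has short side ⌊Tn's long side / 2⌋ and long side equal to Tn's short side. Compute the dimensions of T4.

259 × 367 mm

T1 = 734 × 1038 mm (from T0 by 1 halving).
T2: ⌊1038/2⌋ × 734 = 519 × 734 mm
T3: ⌊734/2⌋ × 519 = 367 × 519 mm
T4: ⌊519/2⌋ × 367 = 259 × 367 mm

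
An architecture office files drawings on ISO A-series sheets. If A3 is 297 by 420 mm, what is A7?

A4: ⌊420/2⌋ × 297 = 210 × 297 mm
A5: ⌊297/2⌋ × 210 = 148 × 210 mm
A6: ⌊210/2⌋ × 148 = 105 × 148 mm
A7: ⌊148/2⌋ × 105 = 74 × 105 mm

74 × 105 mm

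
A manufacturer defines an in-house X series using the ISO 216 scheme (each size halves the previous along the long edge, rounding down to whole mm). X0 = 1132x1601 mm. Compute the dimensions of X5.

200 × 283 mm

X1 = 800 × 1132 mm (from X0 by 1 halving).
X2: ⌊1132/2⌋ × 800 = 566 × 800 mm
X3: ⌊800/2⌋ × 566 = 400 × 566 mm
X4: ⌊566/2⌋ × 400 = 283 × 400 mm
X5: ⌊400/2⌋ × 283 = 200 × 283 mm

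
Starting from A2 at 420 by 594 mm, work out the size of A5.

148 × 210 mm

A3: ⌊594/2⌋ × 420 = 297 × 420 mm
A4: ⌊420/2⌋ × 297 = 210 × 297 mm
A5: ⌊297/2⌋ × 210 = 148 × 210 mm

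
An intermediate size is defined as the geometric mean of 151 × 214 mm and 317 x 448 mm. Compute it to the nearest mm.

219 × 310 mm

Short side: √(151 · 317) = √47867 ≈ 218.8 → 219 mm
Long side: √(214 · 448) = √95872 ≈ 309.6 → 310 mm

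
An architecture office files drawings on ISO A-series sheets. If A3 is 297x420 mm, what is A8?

52 × 74 mm

A4: ⌊420/2⌋ × 297 = 210 × 297 mm
A5: ⌊297/2⌋ × 210 = 148 × 210 mm
A6: ⌊210/2⌋ × 148 = 105 × 148 mm
A7: ⌊148/2⌋ × 105 = 74 × 105 mm
A8: ⌊105/2⌋ × 74 = 52 × 74 mm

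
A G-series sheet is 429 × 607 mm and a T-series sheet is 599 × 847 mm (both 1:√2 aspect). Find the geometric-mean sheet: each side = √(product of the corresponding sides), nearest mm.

Short side: √(429 · 599) = √256971 ≈ 506.9 → 507 mm
Long side: √(607 · 847) = √514129 ≈ 717.0 → 717 mm

507 × 717 mm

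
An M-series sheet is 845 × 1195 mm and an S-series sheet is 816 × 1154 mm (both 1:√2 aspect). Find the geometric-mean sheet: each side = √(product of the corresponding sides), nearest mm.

830 × 1174 mm

Short side: √(845 · 816) = √689520 ≈ 830.4 → 830 mm
Long side: √(1195 · 1154) = √1379030 ≈ 1174.3 → 1174 mm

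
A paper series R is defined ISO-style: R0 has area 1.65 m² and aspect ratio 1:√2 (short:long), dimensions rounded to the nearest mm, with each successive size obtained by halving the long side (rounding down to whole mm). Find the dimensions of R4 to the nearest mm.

270 × 382 mm

Let R0's short side be w mm. w · w√2 = 1.65 m² = 1,650,000 mm², so w ≈ 1080.2 mm and w√2 ≈ 1527.6 mm → R0 = 1080 × 1528 mm.
R1: ⌊1528/2⌋ × 1080 = 764 × 1080 mm
R2: ⌊1080/2⌋ × 764 = 540 × 764 mm
R3: ⌊764/2⌋ × 540 = 382 × 540 mm
R4: ⌊540/2⌋ × 382 = 270 × 382 mm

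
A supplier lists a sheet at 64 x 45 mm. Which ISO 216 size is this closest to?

Aspect ratio 64/45 ≈ 1.422 — close to the ISO √2 ≈ 1.414.
In the B-series (B0 = 1000 × 1414 mm): B9 = 44 × 62 mm.
Off by 3 mm total — nearest standard size.

B9 (44 × 62 mm)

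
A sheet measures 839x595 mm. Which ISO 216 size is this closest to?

A1 (594 × 841 mm)

Aspect ratio 839/595 ≈ 1.410 — close to the ISO √2 ≈ 1.414.
In the A-series (A0 area = 1 m²): A1 = 594 × 841 mm.
Off by 3 mm total — nearest standard size.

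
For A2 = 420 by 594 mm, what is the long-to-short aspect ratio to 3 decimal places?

1.414

594 / 420 = 1.414
Matches √2 ≈ 1.414 — the ISO 216 defining ratio.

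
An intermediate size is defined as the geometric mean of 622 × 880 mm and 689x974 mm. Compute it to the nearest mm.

Short side: √(622 · 689) = √428558 ≈ 654.6 → 655 mm
Long side: √(880 · 974) = √857120 ≈ 925.8 → 926 mm

655 × 926 mm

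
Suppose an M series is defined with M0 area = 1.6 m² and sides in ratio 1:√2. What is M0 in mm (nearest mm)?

Let the short side be w mm. Then w · w√2 = 1.6 m² = 1,600,000 mm².
w² = 1,600,000/√2, so w ≈ 1063.7 mm; long side = w√2 ≈ 1504.2 mm.

1064 × 1504 mm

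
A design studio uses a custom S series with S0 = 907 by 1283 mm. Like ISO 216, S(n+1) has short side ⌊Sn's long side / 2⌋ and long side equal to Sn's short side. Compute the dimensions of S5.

160 × 226 mm

S1: ⌊1283/2⌋ × 907 = 641 × 907 mm
S2: ⌊907/2⌋ × 641 = 453 × 641 mm
S3: ⌊641/2⌋ × 453 = 320 × 453 mm
S4: ⌊453/2⌋ × 320 = 226 × 320 mm
S5: ⌊320/2⌋ × 226 = 160 × 226 mm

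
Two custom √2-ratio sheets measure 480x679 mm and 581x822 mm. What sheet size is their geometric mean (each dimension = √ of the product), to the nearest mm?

Short side: √(480 · 581) = √278880 ≈ 528.1 → 528 mm
Long side: √(679 · 822) = √558138 ≈ 747.1 → 747 mm

528 × 747 mm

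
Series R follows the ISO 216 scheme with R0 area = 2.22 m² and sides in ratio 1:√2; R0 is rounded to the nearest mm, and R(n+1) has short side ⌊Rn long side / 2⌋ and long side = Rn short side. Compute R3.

Let R0's short side be w mm. w · w√2 = 2.22 m² = 2,220,000 mm², so w ≈ 1252.9 mm and w√2 ≈ 1771.9 mm → R0 = 1253 × 1772 mm.
R1: ⌊1772/2⌋ × 1253 = 886 × 1253 mm
R2: ⌊1253/2⌋ × 886 = 626 × 886 mm
R3: ⌊886/2⌋ × 626 = 443 × 626 mm

443 × 626 mm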